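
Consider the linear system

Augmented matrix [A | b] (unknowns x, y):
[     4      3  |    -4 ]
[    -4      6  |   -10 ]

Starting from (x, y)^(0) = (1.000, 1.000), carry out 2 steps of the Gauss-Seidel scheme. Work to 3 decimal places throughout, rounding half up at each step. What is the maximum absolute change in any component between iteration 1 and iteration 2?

2.875

Iteration 1:
  x = (-4 - (3)·1.000) / (4) = -1.750
  y = (-10 - (-4)·-1.750) / (6) = -2.833
Iteration 2:
  x = (-4 - (3)·-2.833) / (4) = 1.125
  y = (-10 - (-4)·1.125) / (6) = -0.917
Change: (2.875, 1.916) → max |·| = 2.875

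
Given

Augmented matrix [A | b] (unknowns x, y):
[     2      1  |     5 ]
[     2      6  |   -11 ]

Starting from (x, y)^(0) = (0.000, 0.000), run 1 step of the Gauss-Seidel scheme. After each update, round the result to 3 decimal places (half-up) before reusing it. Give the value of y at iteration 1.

Iteration 1:
  x = (5 - (1)·0.000) / (2) = 2.500
  y = (-11 - (2)·2.500) / (6) = -2.667

-2.667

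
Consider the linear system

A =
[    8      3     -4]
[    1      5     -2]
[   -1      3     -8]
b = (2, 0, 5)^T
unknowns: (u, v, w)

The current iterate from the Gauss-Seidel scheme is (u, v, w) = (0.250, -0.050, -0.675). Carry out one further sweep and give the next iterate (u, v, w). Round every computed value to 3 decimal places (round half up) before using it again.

(-0.069, -0.256, -0.712)

One sweep:
  u = (2 - (3)·-0.050 - (-4)·-0.675) / (8) = -0.069
  v = (0 - (1)·-0.069 - (-2)·-0.675) / (5) = -0.256
  w = (5 - (-1)·-0.069 - (3)·-0.256) / (-8) = -0.712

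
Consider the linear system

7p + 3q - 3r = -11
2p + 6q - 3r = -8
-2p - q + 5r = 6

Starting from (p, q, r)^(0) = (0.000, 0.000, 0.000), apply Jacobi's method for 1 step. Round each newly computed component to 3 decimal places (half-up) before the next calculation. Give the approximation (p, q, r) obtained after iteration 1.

(-1.571, -1.333, 1.200)

Iteration 1:
  p = (-11 - (3)·0.000 - (-3)·0.000) / (7) = -1.571
  q = (-8 - (2)·0.000 - (-3)·0.000) / (6) = -1.333
  r = (6 - (-2)·0.000 - (-1)·0.000) / (5) = 1.200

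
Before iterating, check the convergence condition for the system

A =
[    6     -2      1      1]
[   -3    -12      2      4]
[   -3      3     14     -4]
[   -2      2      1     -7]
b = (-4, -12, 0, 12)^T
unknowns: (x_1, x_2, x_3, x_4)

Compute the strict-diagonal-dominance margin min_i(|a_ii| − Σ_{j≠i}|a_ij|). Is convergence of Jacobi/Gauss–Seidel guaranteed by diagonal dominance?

row 1: |6| − (2+1+1) = 2
row 2: |-12| − (3+2+4) = 3
row 3: |14| − (3+3+4) = 4
row 4: |-7| − (2+2+1) = 2
minimum over rows = 2 → strictly diagonally dominant (convergence guaranteed)

2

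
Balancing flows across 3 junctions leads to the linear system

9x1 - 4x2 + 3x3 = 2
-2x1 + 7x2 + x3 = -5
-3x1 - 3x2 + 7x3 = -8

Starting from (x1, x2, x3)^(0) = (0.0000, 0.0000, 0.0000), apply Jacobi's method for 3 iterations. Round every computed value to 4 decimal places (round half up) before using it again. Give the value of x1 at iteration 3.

0.4568

Iteration 1:
  x1 = (2 - (-4)·0.0000 - (3)·0.0000) / (9) = 0.2222
  x2 = (-5 - (-2)·0.0000 - (1)·0.0000) / (7) = -0.7143
  x3 = (-8 - (-3)·0.0000 - (-3)·0.0000) / (7) = -1.1429
Iteration 2:
  x1 = (2 - (-4)·-0.7143 - (3)·-1.1429) / (9) = 0.2857
  x2 = (-5 - (-2)·0.2222 - (1)·-1.1429) / (7) = -0.4875
  x3 = (-8 - (-3)·0.2222 - (-3)·-0.7143) / (7) = -1.3538
Iteration 3:
  x1 = (2 - (-4)·-0.4875 - (3)·-1.3538) / (9) = 0.4568
  x2 = (-5 - (-2)·0.2857 - (1)·-1.3538) / (7) = -0.4393
  x3 = (-8 - (-3)·0.2857 - (-3)·-0.4875) / (7) = -1.2293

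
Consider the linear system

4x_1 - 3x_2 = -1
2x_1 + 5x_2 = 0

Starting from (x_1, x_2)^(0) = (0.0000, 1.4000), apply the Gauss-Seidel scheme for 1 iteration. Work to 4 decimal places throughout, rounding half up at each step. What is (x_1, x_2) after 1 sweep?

(0.8000, -0.3200)

Iteration 1:
  x_1 = (-1 - (-3)·1.4000) / (4) = 0.8000
  x_2 = (0 - (2)·0.8000) / (5) = -0.3200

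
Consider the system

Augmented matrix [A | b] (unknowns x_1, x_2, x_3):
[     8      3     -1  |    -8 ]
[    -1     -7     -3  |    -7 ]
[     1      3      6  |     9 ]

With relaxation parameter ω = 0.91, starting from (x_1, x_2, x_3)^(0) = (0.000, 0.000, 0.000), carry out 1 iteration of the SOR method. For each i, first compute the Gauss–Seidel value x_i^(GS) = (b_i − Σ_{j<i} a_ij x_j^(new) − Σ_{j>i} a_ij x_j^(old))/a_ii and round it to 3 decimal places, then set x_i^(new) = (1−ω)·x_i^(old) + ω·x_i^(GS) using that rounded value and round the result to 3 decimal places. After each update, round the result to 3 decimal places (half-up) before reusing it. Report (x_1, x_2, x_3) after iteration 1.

(-0.910, 1.028, 1.036)

Iteration 1:
  x_1: GS value = (-8 - (3)·0.000 - (-1)·0.000) / (8) = -1.000;  x_1 ← (1−ω)·0.000 + ω·-1.000 = -0.910
  x_2: GS value = (-7 - (-1)·-0.910 - (-3)·0.000) / (-7) = 1.130;  x_2 ← (1−ω)·0.000 + ω·1.130 = 1.028
  x_3: GS value = (9 - (1)·-0.910 - (3)·1.028) / (6) = 1.138;  x_3 ← (1−ω)·0.000 + ω·1.138 = 1.036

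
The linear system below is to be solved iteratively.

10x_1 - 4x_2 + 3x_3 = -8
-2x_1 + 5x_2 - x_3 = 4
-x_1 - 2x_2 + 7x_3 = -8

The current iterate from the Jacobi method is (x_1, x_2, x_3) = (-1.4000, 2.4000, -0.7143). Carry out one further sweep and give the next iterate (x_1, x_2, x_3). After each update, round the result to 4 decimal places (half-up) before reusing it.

(0.3743, 0.0971, -0.6571)

One sweep:
  x_1 = (-8 - (-4)·2.4000 - (3)·-0.7143) / (10) = 0.3743
  x_2 = (4 - (-2)·-1.4000 - (-1)·-0.7143) / (5) = 0.0971
  x_3 = (-8 - (-1)·-1.4000 - (-2)·2.4000) / (7) = -0.6571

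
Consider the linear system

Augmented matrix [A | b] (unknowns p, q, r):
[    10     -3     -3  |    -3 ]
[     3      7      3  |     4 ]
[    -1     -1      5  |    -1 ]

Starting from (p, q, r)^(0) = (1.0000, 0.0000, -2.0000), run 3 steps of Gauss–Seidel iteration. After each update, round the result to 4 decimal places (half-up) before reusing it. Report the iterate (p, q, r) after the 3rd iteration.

Iteration 1:
  p = (-3 - (-3)·0.0000 - (-3)·-2.0000) / (10) = -0.9000
  q = (4 - (3)·-0.9000 - (3)·-2.0000) / (7) = 1.8143
  r = (-1 - (-1)·-0.9000 - (-1)·1.8143) / (5) = -0.0171
Iteration 2:
  p = (-3 - (-3)·1.8143 - (-3)·-0.0171) / (10) = 0.2392
  q = (4 - (3)·0.2392 - (3)·-0.0171) / (7) = 0.4762
  r = (-1 - (-1)·0.2392 - (-1)·0.4762) / (5) = -0.0569
Iteration 3:
  p = (-3 - (-3)·0.4762 - (-3)·-0.0569) / (10) = -0.1742
  q = (4 - (3)·-0.1742 - (3)·-0.0569) / (7) = 0.6705
  r = (-1 - (-1)·-0.1742 - (-1)·0.6705) / (5) = -0.1007

(-0.1742, 0.6705, -0.1007)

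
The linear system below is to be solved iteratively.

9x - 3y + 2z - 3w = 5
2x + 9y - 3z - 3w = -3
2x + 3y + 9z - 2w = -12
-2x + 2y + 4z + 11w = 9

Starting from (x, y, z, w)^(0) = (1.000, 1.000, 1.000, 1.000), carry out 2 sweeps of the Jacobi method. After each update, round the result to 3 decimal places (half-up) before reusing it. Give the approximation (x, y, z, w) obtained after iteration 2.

(1.115, -0.960, -1.491, 1.586)

Iteration 1:
  x = (5 - (-3)·1.000 - (2)·1.000 - (-3)·1.000) / (9) = 1.000
  y = (-3 - (2)·1.000 - (-3)·1.000 - (-3)·1.000) / (9) = 0.111
  z = (-12 - (2)·1.000 - (3)·1.000 - (-2)·1.000) / (9) = -1.667
  w = (9 - (-2)·1.000 - (2)·1.000 - (4)·1.000) / (11) = 0.455
Iteration 2:
  x = (5 - (-3)·0.111 - (2)·-1.667 - (-3)·0.455) / (9) = 1.115
  y = (-3 - (2)·1.000 - (-3)·-1.667 - (-3)·0.455) / (9) = -0.960
  z = (-12 - (2)·1.000 - (3)·0.111 - (-2)·0.455) / (9) = -1.491
  w = (9 - (-2)·1.000 - (2)·0.111 - (4)·-1.667) / (11) = 1.586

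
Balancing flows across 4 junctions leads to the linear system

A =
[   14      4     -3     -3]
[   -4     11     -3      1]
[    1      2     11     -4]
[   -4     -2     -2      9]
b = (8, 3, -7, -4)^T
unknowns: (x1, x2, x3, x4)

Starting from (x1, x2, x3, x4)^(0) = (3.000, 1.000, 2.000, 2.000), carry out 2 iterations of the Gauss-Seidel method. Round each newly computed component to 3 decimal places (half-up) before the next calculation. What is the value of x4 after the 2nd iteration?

-0.392

Iteration 1:
  x1 = (8 - (4)·1.000 - (-3)·2.000 - (-3)·2.000) / (14) = 1.143
  x2 = (3 - (-4)·1.143 - (-3)·2.000 - (1)·2.000) / (11) = 1.052
  x3 = (-7 - (1)·1.143 - (2)·1.052 - (-4)·2.000) / (11) = -0.204
  x4 = (-4 - (-4)·1.143 - (-2)·1.052 - (-2)·-0.204) / (9) = 0.252
Iteration 2:
  x1 = (8 - (4)·1.052 - (-3)·-0.204 - (-3)·0.252) / (14) = 0.281
  x2 = (3 - (-4)·0.281 - (-3)·-0.204 - (1)·0.252) / (11) = 0.296
  x3 = (-7 - (1)·0.281 - (2)·0.296 - (-4)·0.252) / (11) = -0.624
  x4 = (-4 - (-4)·0.281 - (-2)·0.296 - (-2)·-0.624) / (9) = -0.392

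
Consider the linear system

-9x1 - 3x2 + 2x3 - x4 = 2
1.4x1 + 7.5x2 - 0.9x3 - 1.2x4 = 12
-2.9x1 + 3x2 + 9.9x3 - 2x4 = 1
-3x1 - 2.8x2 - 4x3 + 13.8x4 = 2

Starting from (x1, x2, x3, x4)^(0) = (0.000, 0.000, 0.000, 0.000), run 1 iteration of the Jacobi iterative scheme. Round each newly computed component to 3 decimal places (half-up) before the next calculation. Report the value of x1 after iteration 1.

-0.222

Iteration 1:
  x1 = (2 - (-3)·0.000 - (2)·0.000 - (-1)·0.000) / (-9) = -0.222
  x2 = (12 - (1.4)·0.000 - (-0.9)·0.000 - (-1.2)·0.000) / (7.5) = 1.600
  x3 = (1 - (-2.9)·0.000 - (3)·0.000 - (-2)·0.000) / (9.9) = 0.101
  x4 = (2 - (-3)·0.000 - (-2.8)·0.000 - (-4)·0.000) / (13.8) = 0.145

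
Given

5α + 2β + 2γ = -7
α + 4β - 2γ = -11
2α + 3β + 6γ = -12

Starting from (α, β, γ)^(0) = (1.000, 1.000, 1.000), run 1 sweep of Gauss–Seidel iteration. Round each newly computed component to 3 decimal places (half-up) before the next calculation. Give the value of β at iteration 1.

Iteration 1:
  α = (-7 - (2)·1.000 - (2)·1.000) / (5) = -2.200
  β = (-11 - (1)·-2.200 - (-2)·1.000) / (4) = -1.700
  γ = (-12 - (2)·-2.200 - (3)·-1.700) / (6) = -0.417

-1.700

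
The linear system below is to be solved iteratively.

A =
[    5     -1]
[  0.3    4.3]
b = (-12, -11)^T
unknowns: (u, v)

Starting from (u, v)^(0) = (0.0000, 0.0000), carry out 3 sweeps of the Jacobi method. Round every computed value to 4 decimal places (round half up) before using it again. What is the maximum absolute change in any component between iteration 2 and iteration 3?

0.0357

Iteration 1:
  u = (-12 - (-1)·0.0000) / (5) = -2.4000
  v = (-11 - (0.3)·0.0000) / (4.3) = -2.5581
Iteration 2:
  u = (-12 - (-1)·-2.5581) / (5) = -2.9116
  v = (-11 - (0.3)·-2.4000) / (4.3) = -2.3907
Iteration 3:
  u = (-12 - (-1)·-2.3907) / (5) = -2.8781
  v = (-11 - (0.3)·-2.9116) / (4.3) = -2.3550
Change: (0.0335, 0.0357) → max |·| = 0.0357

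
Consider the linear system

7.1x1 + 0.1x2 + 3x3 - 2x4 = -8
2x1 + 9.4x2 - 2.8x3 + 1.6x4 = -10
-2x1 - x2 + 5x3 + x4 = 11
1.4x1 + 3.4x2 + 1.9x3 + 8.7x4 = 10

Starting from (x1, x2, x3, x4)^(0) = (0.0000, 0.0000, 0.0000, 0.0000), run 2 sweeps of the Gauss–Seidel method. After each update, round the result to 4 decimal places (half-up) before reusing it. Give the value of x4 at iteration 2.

1.3006

Iteration 1:
  x1 = (-8 - (0.1)·0.0000 - (3)·0.0000 - (-2)·0.0000) / (7.1) = -1.1268
  x2 = (-10 - (2)·-1.1268 - (-2.8)·0.0000 - (1.6)·0.0000) / (9.4) = -0.8241
  x3 = (11 - (-2)·-1.1268 - (-1)·-0.8241 - (1)·0.0000) / (5) = 1.5845
  x4 = (10 - (1.4)·-1.1268 - (3.4)·-0.8241 - (1.9)·1.5845) / (8.7) = 1.3068
Iteration 2:
  x1 = (-8 - (0.1)·-0.8241 - (3)·1.5845 - (-2)·1.3068) / (7.1) = -1.4165
  x2 = (-10 - (2)·-1.4165 - (-2.8)·1.5845 - (1.6)·1.3068) / (9.4) = -0.5129
  x3 = (11 - (-2)·-1.4165 - (-1)·-0.5129 - (1)·1.3068) / (5) = 1.2695
  x4 = (10 - (1.4)·-1.4165 - (3.4)·-0.5129 - (1.9)·1.2695) / (8.7) = 1.3006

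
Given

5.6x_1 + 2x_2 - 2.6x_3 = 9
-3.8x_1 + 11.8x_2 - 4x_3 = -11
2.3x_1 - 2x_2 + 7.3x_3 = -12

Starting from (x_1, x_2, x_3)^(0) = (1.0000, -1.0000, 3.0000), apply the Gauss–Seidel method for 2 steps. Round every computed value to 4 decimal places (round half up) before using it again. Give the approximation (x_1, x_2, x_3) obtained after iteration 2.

Iteration 1:
  x_1 = (9 - (2)·-1.0000 - (-2.6)·3.0000) / (5.6) = 3.3571
  x_2 = (-11 - (-3.8)·3.3571 - (-4)·3.0000) / (11.8) = 1.1658
  x_3 = (-12 - (2.3)·3.3571 - (-2)·1.1658) / (7.3) = -2.3822
Iteration 2:
  x_1 = (9 - (2)·1.1658 - (-2.6)·-2.3822) / (5.6) = 0.0848
  x_2 = (-11 - (-3.8)·0.0848 - (-4)·-2.3822) / (11.8) = -1.7124
  x_3 = (-12 - (2.3)·0.0848 - (-2)·-1.7124) / (7.3) = -2.1397

(0.0848, -1.7124, -2.1397)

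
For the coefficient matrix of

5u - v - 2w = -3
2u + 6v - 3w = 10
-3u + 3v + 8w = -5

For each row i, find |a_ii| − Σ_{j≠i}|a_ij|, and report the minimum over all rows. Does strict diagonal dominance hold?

1

row 1: |5| − (1+2) = 2
row 2: |6| − (2+3) = 1
row 3: |8| − (3+3) = 2
minimum over rows = 1 → strictly diagonally dominant (convergence guaranteed)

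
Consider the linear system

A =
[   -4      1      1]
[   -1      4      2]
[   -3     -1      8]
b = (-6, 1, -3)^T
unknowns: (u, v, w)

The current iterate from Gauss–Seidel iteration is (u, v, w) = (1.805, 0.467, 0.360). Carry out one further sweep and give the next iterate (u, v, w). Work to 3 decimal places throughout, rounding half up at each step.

One sweep:
  u = (-6 - (1)·0.467 - (1)·0.360) / (-4) = 1.707
  v = (1 - (-1)·1.707 - (2)·0.360) / (4) = 0.497
  w = (-3 - (-3)·1.707 - (-1)·0.497) / (8) = 0.327

(1.707, 0.497, 0.327)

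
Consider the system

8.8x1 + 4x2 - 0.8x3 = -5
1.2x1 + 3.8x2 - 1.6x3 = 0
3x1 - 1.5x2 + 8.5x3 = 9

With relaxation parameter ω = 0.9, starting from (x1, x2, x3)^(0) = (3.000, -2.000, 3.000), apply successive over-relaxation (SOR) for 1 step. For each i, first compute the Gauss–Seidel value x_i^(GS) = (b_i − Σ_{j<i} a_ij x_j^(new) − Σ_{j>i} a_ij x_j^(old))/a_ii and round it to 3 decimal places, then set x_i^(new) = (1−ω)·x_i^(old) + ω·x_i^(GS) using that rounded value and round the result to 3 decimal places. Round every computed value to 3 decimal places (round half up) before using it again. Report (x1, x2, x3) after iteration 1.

(0.853, 0.695, 1.092)

Iteration 1:
  x1: GS value = (-5 - (4)·-2.000 - (-0.8)·3.000) / (8.8) = 0.614;  x1 ← (1−ω)·3.000 + ω·0.614 = 0.853
  x2: GS value = (0 - (1.2)·0.853 - (-1.6)·3.000) / (3.8) = 0.994;  x2 ← (1−ω)·-2.000 + ω·0.994 = 0.695
  x3: GS value = (9 - (3)·0.853 - (-1.5)·0.695) / (8.5) = 0.880;  x3 ← (1−ω)·3.000 + ω·0.880 = 1.092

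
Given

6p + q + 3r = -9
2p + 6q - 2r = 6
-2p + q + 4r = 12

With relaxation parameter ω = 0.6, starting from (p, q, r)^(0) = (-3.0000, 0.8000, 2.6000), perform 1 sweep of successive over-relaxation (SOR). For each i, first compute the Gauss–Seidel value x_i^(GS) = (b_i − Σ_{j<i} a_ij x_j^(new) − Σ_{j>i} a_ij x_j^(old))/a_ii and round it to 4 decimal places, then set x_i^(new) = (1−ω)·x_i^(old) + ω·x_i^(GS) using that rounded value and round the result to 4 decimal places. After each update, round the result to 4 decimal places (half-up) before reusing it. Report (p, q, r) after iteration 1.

(-2.9600, 2.0320, 1.6472)

Iteration 1:
  p: GS value = (-9 - (1)·0.8000 - (3)·2.6000) / (6) = -2.9333;  p ← (1−ω)·-3.0000 + ω·-2.9333 = -2.9600
  q: GS value = (6 - (2)·-2.9600 - (-2)·2.6000) / (6) = 2.8533;  q ← (1−ω)·0.8000 + ω·2.8533 = 2.0320
  r: GS value = (12 - (-2)·-2.9600 - (1)·2.0320) / (4) = 1.0120;  r ← (1−ω)·2.6000 + ω·1.0120 = 1.6472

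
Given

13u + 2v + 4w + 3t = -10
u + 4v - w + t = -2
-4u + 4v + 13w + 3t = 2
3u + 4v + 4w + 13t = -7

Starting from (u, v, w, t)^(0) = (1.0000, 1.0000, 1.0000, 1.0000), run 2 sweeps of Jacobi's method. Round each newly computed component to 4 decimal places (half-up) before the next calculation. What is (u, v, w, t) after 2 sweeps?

Iteration 1:
  u = (-10 - (2)·1.0000 - (4)·1.0000 - (3)·1.0000) / (13) = -1.4615
  v = (-2 - (1)·1.0000 - (-1)·1.0000 - (1)·1.0000) / (4) = -0.7500
  w = (2 - (-4)·1.0000 - (4)·1.0000 - (3)·1.0000) / (13) = -0.0769
  t = (-7 - (3)·1.0000 - (4)·1.0000 - (4)·1.0000) / (13) = -1.3846
Iteration 2:
  u = (-10 - (2)·-0.7500 - (4)·-0.0769 - (3)·-1.3846) / (13) = -0.3107
  v = (-2 - (1)·-1.4615 - (-1)·-0.0769 - (1)·-1.3846) / (4) = 0.1923
  w = (2 - (-4)·-1.4615 - (4)·-0.7500 - (3)·-1.3846) / (13) = 0.2544
  t = (-7 - (3)·-1.4615 - (4)·-0.7500 - (4)·-0.0769) / (13) = 0.0532

(-0.3107, 0.1923, 0.2544, 0.0532)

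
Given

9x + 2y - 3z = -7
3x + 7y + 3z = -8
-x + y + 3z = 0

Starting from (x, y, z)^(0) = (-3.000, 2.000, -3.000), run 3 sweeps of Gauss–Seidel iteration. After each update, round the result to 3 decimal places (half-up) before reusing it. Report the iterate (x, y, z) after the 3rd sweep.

(-0.908, -0.566, -0.114)

Iteration 1:
  x = (-7 - (2)·2.000 - (-3)·-3.000) / (9) = -2.222
  y = (-8 - (3)·-2.222 - (3)·-3.000) / (7) = 1.095
  z = (0 - (-1)·-2.222 - (1)·1.095) / (3) = -1.106
Iteration 2:
  x = (-7 - (2)·1.095 - (-3)·-1.106) / (9) = -1.390
  y = (-8 - (3)·-1.390 - (3)·-1.106) / (7) = -0.073
  z = (0 - (-1)·-1.390 - (1)·-0.073) / (3) = -0.439
Iteration 3:
  x = (-7 - (2)·-0.073 - (-3)·-0.439) / (9) = -0.908
  y = (-8 - (3)·-0.908 - (3)·-0.439) / (7) = -0.566
  z = (0 - (-1)·-0.908 - (1)·-0.566) / (3) = -0.114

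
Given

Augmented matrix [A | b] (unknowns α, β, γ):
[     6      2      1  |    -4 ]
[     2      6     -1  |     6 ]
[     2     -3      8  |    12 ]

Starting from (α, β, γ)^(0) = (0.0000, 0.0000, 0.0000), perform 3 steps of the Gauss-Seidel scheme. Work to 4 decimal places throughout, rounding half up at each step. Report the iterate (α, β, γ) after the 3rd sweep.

Iteration 1:
  α = (-4 - (2)·0.0000 - (1)·0.0000) / (6) = -0.6667
  β = (6 - (2)·-0.6667 - (-1)·0.0000) / (6) = 1.2222
  γ = (12 - (2)·-0.6667 - (-3)·1.2222) / (8) = 2.1250
Iteration 2:
  α = (-4 - (2)·1.2222 - (1)·2.1250) / (6) = -1.4282
  β = (6 - (2)·-1.4282 - (-1)·2.1250) / (6) = 1.8302
  γ = (12 - (2)·-1.4282 - (-3)·1.8302) / (8) = 2.5434
Iteration 3:
  α = (-4 - (2)·1.8302 - (1)·2.5434) / (6) = -1.7006
  β = (6 - (2)·-1.7006 - (-1)·2.5434) / (6) = 1.9908
  γ = (12 - (2)·-1.7006 - (-3)·1.9908) / (8) = 2.6717

(-1.7006, 1.9908, 2.6717)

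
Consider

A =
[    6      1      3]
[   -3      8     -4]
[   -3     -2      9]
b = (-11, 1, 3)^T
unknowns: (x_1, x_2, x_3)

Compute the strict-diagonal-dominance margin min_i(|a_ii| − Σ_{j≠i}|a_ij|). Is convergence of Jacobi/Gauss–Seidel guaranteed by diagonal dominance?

1

row 1: |6| − (1+3) = 2
row 2: |8| − (3+4) = 1
row 3: |9| − (3+2) = 4
minimum over rows = 1 → strictly diagonally dominant (convergence guaranteed)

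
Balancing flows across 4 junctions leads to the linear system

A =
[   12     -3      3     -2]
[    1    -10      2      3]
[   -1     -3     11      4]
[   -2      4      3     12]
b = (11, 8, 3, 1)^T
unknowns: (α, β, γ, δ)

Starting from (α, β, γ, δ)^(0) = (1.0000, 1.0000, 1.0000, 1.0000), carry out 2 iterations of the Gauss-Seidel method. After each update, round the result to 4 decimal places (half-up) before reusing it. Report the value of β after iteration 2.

-0.6136

Iteration 1:
  α = (11 - (-3)·1.0000 - (3)·1.0000 - (-2)·1.0000) / (12) = 1.0833
  β = (8 - (1)·1.0833 - (2)·1.0000 - (3)·1.0000) / (-10) = -0.1917
  γ = (3 - (-1)·1.0833 - (-3)·-0.1917 - (4)·1.0000) / (11) = -0.0447
  δ = (1 - (-2)·1.0833 - (4)·-0.1917 - (3)·-0.0447) / (12) = 0.3390
Iteration 2:
  α = (11 - (-3)·-0.1917 - (3)·-0.0447 - (-2)·0.3390) / (12) = 0.9364
  β = (8 - (1)·0.9364 - (2)·-0.0447 - (3)·0.3390) / (-10) = -0.6136
  γ = (3 - (-1)·0.9364 - (-3)·-0.6136 - (4)·0.3390) / (11) = 0.0672
  δ = (1 - (-2)·0.9364 - (4)·-0.6136 - (3)·0.0672) / (12) = 0.4271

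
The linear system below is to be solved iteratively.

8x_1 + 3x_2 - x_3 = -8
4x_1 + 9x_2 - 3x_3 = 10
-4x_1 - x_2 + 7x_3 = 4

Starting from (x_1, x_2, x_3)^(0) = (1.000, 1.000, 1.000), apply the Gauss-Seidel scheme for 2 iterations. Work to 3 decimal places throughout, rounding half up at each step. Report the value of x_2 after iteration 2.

Iteration 1:
  x_1 = (-8 - (3)·1.000 - (-1)·1.000) / (8) = -1.250
  x_2 = (10 - (4)·-1.250 - (-3)·1.000) / (9) = 2.000
  x_3 = (4 - (-4)·-1.250 - (-1)·2.000) / (7) = 0.143
Iteration 2:
  x_1 = (-8 - (3)·2.000 - (-1)·0.143) / (8) = -1.732
  x_2 = (10 - (4)·-1.732 - (-3)·0.143) / (9) = 1.929
  x_3 = (4 - (-4)·-1.732 - (-1)·1.929) / (7) = -0.143

1.929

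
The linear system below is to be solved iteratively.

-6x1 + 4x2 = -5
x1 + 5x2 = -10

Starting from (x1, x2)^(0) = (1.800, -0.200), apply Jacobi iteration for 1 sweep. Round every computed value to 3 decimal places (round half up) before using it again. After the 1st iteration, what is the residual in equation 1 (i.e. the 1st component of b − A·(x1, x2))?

Iteration 1:
  x1 = (-5 - (4)·-0.200) / (-6) = 0.700
  x2 = (-10 - (1)·1.800) / (5) = -2.360
Residual b − A·x = (8.640, 1.100)

8.640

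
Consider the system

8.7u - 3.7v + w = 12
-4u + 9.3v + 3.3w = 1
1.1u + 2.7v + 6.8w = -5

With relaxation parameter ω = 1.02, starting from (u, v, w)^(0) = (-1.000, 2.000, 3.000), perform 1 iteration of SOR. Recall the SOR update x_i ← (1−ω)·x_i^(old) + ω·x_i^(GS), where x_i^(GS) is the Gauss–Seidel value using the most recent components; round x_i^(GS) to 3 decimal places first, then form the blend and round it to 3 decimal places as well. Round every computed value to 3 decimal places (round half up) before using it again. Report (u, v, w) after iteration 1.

Iteration 1:
  u: GS value = (12 - (-3.7)·2.000 - (1)·3.000) / (8.7) = 1.885;  u ← (1−ω)·-1.000 + ω·1.885 = 1.943
  v: GS value = (1 - (-4)·1.943 - (3.3)·3.000) / (9.3) = -0.121;  v ← (1−ω)·2.000 + ω·-0.121 = -0.163
  w: GS value = (-5 - (1.1)·1.943 - (2.7)·-0.163) / (6.8) = -0.985;  w ← (1−ω)·3.000 + ω·-0.985 = -1.065

(1.943, -0.163, -1.065)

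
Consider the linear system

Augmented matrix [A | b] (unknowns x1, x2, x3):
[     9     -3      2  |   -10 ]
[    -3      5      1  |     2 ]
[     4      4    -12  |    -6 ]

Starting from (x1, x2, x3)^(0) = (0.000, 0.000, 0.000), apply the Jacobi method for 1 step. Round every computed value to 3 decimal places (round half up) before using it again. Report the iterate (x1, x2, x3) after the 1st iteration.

Iteration 1:
  x1 = (-10 - (-3)·0.000 - (2)·0.000) / (9) = -1.111
  x2 = (2 - (-3)·0.000 - (1)·0.000) / (5) = 0.400
  x3 = (-6 - (4)·0.000 - (4)·0.000) / (-12) = 0.500

(-1.111, 0.400, 0.500)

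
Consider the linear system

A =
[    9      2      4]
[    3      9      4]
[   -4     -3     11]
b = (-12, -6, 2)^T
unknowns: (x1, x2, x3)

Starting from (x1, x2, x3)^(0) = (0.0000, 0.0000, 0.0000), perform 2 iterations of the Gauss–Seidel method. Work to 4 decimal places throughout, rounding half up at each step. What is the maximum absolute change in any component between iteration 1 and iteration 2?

Iteration 1:
  x1 = (-12 - (2)·0.0000 - (4)·0.0000) / (9) = -1.3333
  x2 = (-6 - (3)·-1.3333 - (4)·0.0000) / (9) = -0.2222
  x3 = (2 - (-4)·-1.3333 - (-3)·-0.2222) / (11) = -0.3636
Iteration 2:
  x1 = (-12 - (2)·-0.2222 - (4)·-0.3636) / (9) = -1.1224
  x2 = (-6 - (3)·-1.1224 - (4)·-0.3636) / (9) = -0.1309
  x3 = (2 - (-4)·-1.1224 - (-3)·-0.1309) / (11) = -0.2620
Change: (0.2109, 0.0913, 0.1016) → max |·| = 0.2109

0.2109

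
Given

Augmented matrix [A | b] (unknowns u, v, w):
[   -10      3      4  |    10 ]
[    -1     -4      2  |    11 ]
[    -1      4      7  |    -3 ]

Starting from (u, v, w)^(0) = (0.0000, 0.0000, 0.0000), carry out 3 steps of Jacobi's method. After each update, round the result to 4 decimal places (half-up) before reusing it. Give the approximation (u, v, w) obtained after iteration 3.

Iteration 1:
  u = (10 - (3)·0.0000 - (4)·0.0000) / (-10) = -1.0000
  v = (11 - (-1)·0.0000 - (2)·0.0000) / (-4) = -2.7500
  w = (-3 - (-1)·0.0000 - (4)·0.0000) / (7) = -0.4286
Iteration 2:
  u = (10 - (3)·-2.7500 - (4)·-0.4286) / (-10) = -1.9964
  v = (11 - (-1)·-1.0000 - (2)·-0.4286) / (-4) = -2.7143
  w = (-3 - (-1)·-1.0000 - (4)·-2.7500) / (7) = 1.0000
Iteration 3:
  u = (10 - (3)·-2.7143 - (4)·1.0000) / (-10) = -1.4143
  v = (11 - (-1)·-1.9964 - (2)·1.0000) / (-4) = -1.7509
  w = (-3 - (-1)·-1.9964 - (4)·-2.7143) / (7) = 0.8373

(-1.4143, -1.7509, 0.8373)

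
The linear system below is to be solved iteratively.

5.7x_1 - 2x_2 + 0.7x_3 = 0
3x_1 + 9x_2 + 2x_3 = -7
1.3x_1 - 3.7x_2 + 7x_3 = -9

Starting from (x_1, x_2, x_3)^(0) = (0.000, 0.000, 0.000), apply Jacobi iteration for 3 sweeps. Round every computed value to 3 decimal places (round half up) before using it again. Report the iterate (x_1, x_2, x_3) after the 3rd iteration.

(0.036, -0.362, -1.524)

Iteration 1:
  x_1 = (0 - (-2)·0.000 - (0.7)·0.000) / (5.7) = 0.000
  x_2 = (-7 - (3)·0.000 - (2)·0.000) / (9) = -0.778
  x_3 = (-9 - (1.3)·0.000 - (-3.7)·0.000) / (7) = -1.286
Iteration 2:
  x_1 = (0 - (-2)·-0.778 - (0.7)·-1.286) / (5.7) = -0.115
  x_2 = (-7 - (3)·0.000 - (2)·-1.286) / (9) = -0.492
  x_3 = (-9 - (1.3)·0.000 - (-3.7)·-0.778) / (7) = -1.697
Iteration 3:
  x_1 = (0 - (-2)·-0.492 - (0.7)·-1.697) / (5.7) = 0.036
  x_2 = (-7 - (3)·-0.115 - (2)·-1.697) / (9) = -0.362
  x_3 = (-9 - (1.3)·-0.115 - (-3.7)·-0.492) / (7) = -1.524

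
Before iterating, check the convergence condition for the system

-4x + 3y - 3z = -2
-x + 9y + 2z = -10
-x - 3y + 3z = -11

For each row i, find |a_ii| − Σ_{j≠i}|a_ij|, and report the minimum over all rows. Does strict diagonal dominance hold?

row 1: |-4| − (3+3) = -2
row 2: |9| − (1+2) = 6
row 3: |3| − (1+3) = -1
minimum over rows = -2 → not strictly diagonally dominant

-2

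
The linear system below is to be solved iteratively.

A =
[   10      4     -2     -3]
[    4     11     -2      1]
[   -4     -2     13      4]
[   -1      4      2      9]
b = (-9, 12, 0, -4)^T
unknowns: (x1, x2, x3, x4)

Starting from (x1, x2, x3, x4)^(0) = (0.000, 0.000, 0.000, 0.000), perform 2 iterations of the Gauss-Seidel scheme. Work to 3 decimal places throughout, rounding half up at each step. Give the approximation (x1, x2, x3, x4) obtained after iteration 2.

Iteration 1:
  x1 = (-9 - (4)·0.000 - (-2)·0.000 - (-3)·0.000) / (10) = -0.900
  x2 = (12 - (4)·-0.900 - (-2)·0.000 - (1)·0.000) / (11) = 1.418
  x3 = (0 - (-4)·-0.900 - (-2)·1.418 - (4)·0.000) / (13) = -0.059
  x4 = (-4 - (-1)·-0.900 - (4)·1.418 - (2)·-0.059) / (9) = -1.162
Iteration 2:
  x1 = (-9 - (4)·1.418 - (-2)·-0.059 - (-3)·-1.162) / (10) = -1.828
  x2 = (12 - (4)·-1.828 - (-2)·-0.059 - (1)·-1.162) / (11) = 1.851
  x3 = (0 - (-4)·-1.828 - (-2)·1.851 - (4)·-1.162) / (13) = 0.080
  x4 = (-4 - (-1)·-1.828 - (4)·1.851 - (2)·0.080) / (9) = -1.488

(-1.828, 1.851, 0.080, -1.488)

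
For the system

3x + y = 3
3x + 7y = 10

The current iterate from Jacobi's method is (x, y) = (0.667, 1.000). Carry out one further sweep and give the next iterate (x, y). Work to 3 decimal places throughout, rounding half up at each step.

(0.667, 1.143)

One sweep:
  x = (3 - (1)·1.000) / (3) = 0.667
  y = (10 - (3)·0.667) / (7) = 1.143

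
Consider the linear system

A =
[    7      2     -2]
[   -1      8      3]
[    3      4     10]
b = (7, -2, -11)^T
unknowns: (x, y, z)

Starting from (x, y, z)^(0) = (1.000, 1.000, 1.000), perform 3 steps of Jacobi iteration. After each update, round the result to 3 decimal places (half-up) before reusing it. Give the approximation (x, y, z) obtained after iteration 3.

Iteration 1:
  x = (7 - (2)·1.000 - (-2)·1.000) / (7) = 1.000
  y = (-2 - (-1)·1.000 - (3)·1.000) / (8) = -0.500
  z = (-11 - (3)·1.000 - (4)·1.000) / (10) = -1.800
Iteration 2:
  x = (7 - (2)·-0.500 - (-2)·-1.800) / (7) = 0.629
  y = (-2 - (-1)·1.000 - (3)·-1.800) / (8) = 0.550
  z = (-11 - (3)·1.000 - (4)·-0.500) / (10) = -1.200
Iteration 3:
  x = (7 - (2)·0.550 - (-2)·-1.200) / (7) = 0.500
  y = (-2 - (-1)·0.629 - (3)·-1.200) / (8) = 0.279
  z = (-11 - (3)·0.629 - (4)·0.550) / (10) = -1.509

(0.500, 0.279, -1.509)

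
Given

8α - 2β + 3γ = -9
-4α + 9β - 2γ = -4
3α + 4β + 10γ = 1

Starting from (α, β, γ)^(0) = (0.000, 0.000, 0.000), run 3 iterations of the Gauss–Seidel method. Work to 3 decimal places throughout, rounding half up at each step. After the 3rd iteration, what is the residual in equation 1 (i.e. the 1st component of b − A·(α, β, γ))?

-0.062

Iteration 1:
  α = (-9 - (-2)·0.000 - (3)·0.000) / (8) = -1.125
  β = (-4 - (-4)·-1.125 - (-2)·0.000) / (9) = -0.944
  γ = (1 - (3)·-1.125 - (4)·-0.944) / (10) = 0.815
Iteration 2:
  α = (-9 - (-2)·-0.944 - (3)·0.815) / (8) = -1.667
  β = (-4 - (-4)·-1.667 - (-2)·0.815) / (9) = -1.004
  γ = (1 - (3)·-1.667 - (4)·-1.004) / (10) = 1.002
Iteration 3:
  α = (-9 - (-2)·-1.004 - (3)·1.002) / (8) = -1.752
  β = (-4 - (-4)·-1.752 - (-2)·1.002) / (9) = -1.000
  γ = (1 - (3)·-1.752 - (4)·-1.000) / (10) = 1.026
Residual b − A·x = (-0.062, 0.044, -0.004)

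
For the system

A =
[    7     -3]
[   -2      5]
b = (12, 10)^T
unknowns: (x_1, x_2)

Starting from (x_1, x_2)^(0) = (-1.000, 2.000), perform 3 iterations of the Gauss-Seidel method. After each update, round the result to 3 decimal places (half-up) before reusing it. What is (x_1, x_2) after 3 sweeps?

(3.088, 3.235)

Iteration 1:
  x_1 = (12 - (-3)·2.000) / (7) = 2.571
  x_2 = (10 - (-2)·2.571) / (5) = 3.028
Iteration 2:
  x_1 = (12 - (-3)·3.028) / (7) = 3.012
  x_2 = (10 - (-2)·3.012) / (5) = 3.205
Iteration 3:
  x_1 = (12 - (-3)·3.205) / (7) = 3.088
  x_2 = (10 - (-2)·3.088) / (5) = 3.235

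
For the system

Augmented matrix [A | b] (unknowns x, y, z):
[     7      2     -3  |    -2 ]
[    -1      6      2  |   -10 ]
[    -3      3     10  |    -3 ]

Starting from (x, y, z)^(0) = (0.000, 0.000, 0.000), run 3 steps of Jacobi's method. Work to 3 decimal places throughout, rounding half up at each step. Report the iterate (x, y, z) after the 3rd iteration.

Iteration 1:
  x = (-2 - (2)·0.000 - (-3)·0.000) / (7) = -0.286
  y = (-10 - (-1)·0.000 - (2)·0.000) / (6) = -1.667
  z = (-3 - (-3)·0.000 - (3)·0.000) / (10) = -0.300
Iteration 2:
  x = (-2 - (2)·-1.667 - (-3)·-0.300) / (7) = 0.062
  y = (-10 - (-1)·-0.286 - (2)·-0.300) / (6) = -1.614
  z = (-3 - (-3)·-0.286 - (3)·-1.667) / (10) = 0.114
Iteration 3:
  x = (-2 - (2)·-1.614 - (-3)·0.114) / (7) = 0.224
  y = (-10 - (-1)·0.062 - (2)·0.114) / (6) = -1.694
  z = (-3 - (-3)·0.062 - (3)·-1.614) / (10) = 0.203

(0.224, -1.694, 0.203)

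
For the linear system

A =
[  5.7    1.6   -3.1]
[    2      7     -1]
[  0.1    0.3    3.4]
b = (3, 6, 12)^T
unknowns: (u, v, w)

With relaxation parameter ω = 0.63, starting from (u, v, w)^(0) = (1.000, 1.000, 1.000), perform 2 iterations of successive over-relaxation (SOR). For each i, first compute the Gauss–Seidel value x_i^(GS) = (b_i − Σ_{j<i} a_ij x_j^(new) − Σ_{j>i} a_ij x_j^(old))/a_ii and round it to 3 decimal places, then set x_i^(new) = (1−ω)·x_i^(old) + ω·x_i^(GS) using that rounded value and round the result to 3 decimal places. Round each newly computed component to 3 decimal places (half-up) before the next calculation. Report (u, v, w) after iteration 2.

Iteration 1:
  u: GS value = (3 - (1.6)·1.000 - (-3.1)·1.000) / (5.7) = 0.789;  u ← (1−ω)·1.000 + ω·0.789 = 0.867
  v: GS value = (6 - (2)·0.867 - (-1)·1.000) / (7) = 0.752;  v ← (1−ω)·1.000 + ω·0.752 = 0.844
  w: GS value = (12 - (0.1)·0.867 - (0.3)·0.844) / (3.4) = 3.429;  w ← (1−ω)·1.000 + ω·3.429 = 2.530
Iteration 2:
  u: GS value = (3 - (1.6)·0.844 - (-3.1)·2.530) / (5.7) = 1.665;  u ← (1−ω)·0.867 + ω·1.665 = 1.370
  v: GS value = (6 - (2)·1.370 - (-1)·2.530) / (7) = 0.827;  v ← (1−ω)·0.844 + ω·0.827 = 0.833
  w: GS value = (12 - (0.1)·1.370 - (0.3)·0.833) / (3.4) = 3.416;  w ← (1−ω)·2.530 + ω·3.416 = 3.088

(1.370, 0.833, 3.088)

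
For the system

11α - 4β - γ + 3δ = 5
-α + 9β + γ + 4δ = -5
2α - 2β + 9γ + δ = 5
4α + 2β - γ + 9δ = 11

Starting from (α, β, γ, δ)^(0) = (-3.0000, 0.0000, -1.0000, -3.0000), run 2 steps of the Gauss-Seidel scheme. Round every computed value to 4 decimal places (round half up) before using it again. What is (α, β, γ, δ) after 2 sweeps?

Iteration 1:
  α = (5 - (-4)·0.0000 - (-1)·-1.0000 - (3)·-3.0000) / (11) = 1.1818
  β = (-5 - (-1)·1.1818 - (1)·-1.0000 - (4)·-3.0000) / (9) = 1.0202
  γ = (5 - (2)·1.1818 - (-2)·1.0202 - (1)·-3.0000) / (9) = 0.8530
  δ = (11 - (4)·1.1818 - (2)·1.0202 - (-1)·0.8530) / (9) = 0.5650
Iteration 2:
  α = (5 - (-4)·1.0202 - (-1)·0.8530 - (3)·0.5650) / (11) = 0.7490
  β = (-5 - (-1)·0.7490 - (1)·0.8530 - (4)·0.5650) / (9) = -0.8182
  γ = (5 - (2)·0.7490 - (-2)·-0.8182 - (1)·0.5650) / (9) = 0.1445
  δ = (11 - (4)·0.7490 - (2)·-0.8182 - (-1)·0.1445) / (9) = 1.0872

(0.7490, -0.8182, 0.1445, 1.0872)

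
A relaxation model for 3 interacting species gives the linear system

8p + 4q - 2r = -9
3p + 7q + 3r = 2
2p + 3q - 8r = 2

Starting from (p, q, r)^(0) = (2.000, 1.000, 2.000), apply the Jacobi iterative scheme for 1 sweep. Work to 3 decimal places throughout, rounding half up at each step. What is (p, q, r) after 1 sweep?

(-1.125, -1.429, 0.625)

Iteration 1:
  p = (-9 - (4)·1.000 - (-2)·2.000) / (8) = -1.125
  q = (2 - (3)·2.000 - (3)·2.000) / (7) = -1.429
  r = (2 - (2)·2.000 - (3)·1.000) / (-8) = 0.625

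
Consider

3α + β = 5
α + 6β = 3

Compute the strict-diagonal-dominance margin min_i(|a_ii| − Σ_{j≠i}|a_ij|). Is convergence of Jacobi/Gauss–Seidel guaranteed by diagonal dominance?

row 1: |3| − (1) = 2
row 2: |6| − (1) = 5
minimum over rows = 2 → strictly diagonally dominant (convergence guaranteed)

2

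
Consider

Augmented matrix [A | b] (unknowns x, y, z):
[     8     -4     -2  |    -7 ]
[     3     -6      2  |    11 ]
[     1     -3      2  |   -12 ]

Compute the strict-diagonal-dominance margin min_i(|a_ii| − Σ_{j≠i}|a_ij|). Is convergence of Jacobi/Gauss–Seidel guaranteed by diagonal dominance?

row 1: |8| − (4+2) = 2
row 2: |-6| − (3+2) = 1
row 3: |2| − (1+3) = -2
minimum over rows = -2 → not strictly diagonally dominant

-2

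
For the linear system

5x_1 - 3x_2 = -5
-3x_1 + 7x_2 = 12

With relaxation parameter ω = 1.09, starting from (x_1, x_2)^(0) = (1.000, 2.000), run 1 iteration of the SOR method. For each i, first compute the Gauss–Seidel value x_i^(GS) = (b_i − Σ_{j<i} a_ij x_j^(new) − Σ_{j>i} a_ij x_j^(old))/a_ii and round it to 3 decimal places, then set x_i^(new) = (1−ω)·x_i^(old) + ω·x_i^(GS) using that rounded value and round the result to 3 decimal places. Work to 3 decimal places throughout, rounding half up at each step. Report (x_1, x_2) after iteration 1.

Iteration 1:
  x_1: GS value = (-5 - (-3)·2.000) / (5) = 0.200;  x_1 ← (1−ω)·1.000 + ω·0.200 = 0.128
  x_2: GS value = (12 - (-3)·0.128) / (7) = 1.769;  x_2 ← (1−ω)·2.000 + ω·1.769 = 1.748

(0.128, 1.748)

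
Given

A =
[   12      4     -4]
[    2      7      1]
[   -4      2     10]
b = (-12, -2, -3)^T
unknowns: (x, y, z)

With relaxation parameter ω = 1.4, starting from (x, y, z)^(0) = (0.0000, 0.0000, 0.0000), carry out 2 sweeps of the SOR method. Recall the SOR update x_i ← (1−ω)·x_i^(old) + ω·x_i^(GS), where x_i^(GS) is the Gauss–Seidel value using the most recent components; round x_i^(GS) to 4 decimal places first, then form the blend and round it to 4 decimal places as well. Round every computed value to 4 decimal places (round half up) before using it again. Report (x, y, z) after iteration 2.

(-1.4974, 0.3847, -0.8667)

Iteration 1:
  x: GS value = (-12 - (4)·0.0000 - (-4)·0.0000) / (12) = -1.0000;  x ← (1−ω)·0.0000 + ω·-1.0000 = -1.4000
  y: GS value = (-2 - (2)·-1.4000 - (1)·0.0000) / (7) = 0.1143;  y ← (1−ω)·0.0000 + ω·0.1143 = 0.1600
  z: GS value = (-3 - (-4)·-1.4000 - (2)·0.1600) / (10) = -0.8920;  z ← (1−ω)·0.0000 + ω·-0.8920 = -1.2488
Iteration 2:
  x: GS value = (-12 - (4)·0.1600 - (-4)·-1.2488) / (12) = -1.4696;  x ← (1−ω)·-1.4000 + ω·-1.4696 = -1.4974
  y: GS value = (-2 - (2)·-1.4974 - (1)·-1.2488) / (7) = 0.3205;  y ← (1−ω)·0.1600 + ω·0.3205 = 0.3847
  z: GS value = (-3 - (-4)·-1.4974 - (2)·0.3847) / (10) = -0.9759;  z ← (1−ω)·-1.2488 + ω·-0.9759 = -0.8667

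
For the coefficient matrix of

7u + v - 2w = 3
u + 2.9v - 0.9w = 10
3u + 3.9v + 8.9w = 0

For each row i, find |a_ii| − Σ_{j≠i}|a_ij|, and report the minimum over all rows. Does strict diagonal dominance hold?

row 1: |7| − (1+2) = 4
row 2: |2.9| − (1+0.9) = 1
row 3: |8.9| − (3+3.9) = 2
minimum over rows = 1 → strictly diagonally dominant (convergence guaranteed)

1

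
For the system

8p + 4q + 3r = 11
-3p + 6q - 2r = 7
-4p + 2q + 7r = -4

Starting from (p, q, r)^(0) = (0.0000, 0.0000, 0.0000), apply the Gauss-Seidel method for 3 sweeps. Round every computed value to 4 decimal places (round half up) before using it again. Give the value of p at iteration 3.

Iteration 1:
  p = (11 - (4)·0.0000 - (3)·0.0000) / (8) = 1.3750
  q = (7 - (-3)·1.3750 - (-2)·0.0000) / (6) = 1.8542
  r = (-4 - (-4)·1.3750 - (2)·1.8542) / (7) = -0.3155
Iteration 2:
  p = (11 - (4)·1.8542 - (3)·-0.3155) / (8) = 0.5662
  q = (7 - (-3)·0.5662 - (-2)·-0.3155) / (6) = 1.3446
  r = (-4 - (-4)·0.5662 - (2)·1.3446) / (7) = -0.6321
Iteration 3:
  p = (11 - (4)·1.3446 - (3)·-0.6321) / (8) = 0.9397
  q = (7 - (-3)·0.9397 - (-2)·-0.6321) / (6) = 1.4258
  r = (-4 - (-4)·0.9397 - (2)·1.4258) / (7) = -0.4418

0.9397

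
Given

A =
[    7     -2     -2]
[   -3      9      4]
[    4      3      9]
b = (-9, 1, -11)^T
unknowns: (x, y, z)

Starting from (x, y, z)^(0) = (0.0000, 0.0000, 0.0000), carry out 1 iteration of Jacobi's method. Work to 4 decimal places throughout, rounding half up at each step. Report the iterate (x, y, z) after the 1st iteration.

Iteration 1:
  x = (-9 - (-2)·0.0000 - (-2)·0.0000) / (7) = -1.2857
  y = (1 - (-3)·0.0000 - (4)·0.0000) / (9) = 0.1111
  z = (-11 - (4)·0.0000 - (3)·0.0000) / (9) = -1.2222

(-1.2857, 0.1111, -1.2222)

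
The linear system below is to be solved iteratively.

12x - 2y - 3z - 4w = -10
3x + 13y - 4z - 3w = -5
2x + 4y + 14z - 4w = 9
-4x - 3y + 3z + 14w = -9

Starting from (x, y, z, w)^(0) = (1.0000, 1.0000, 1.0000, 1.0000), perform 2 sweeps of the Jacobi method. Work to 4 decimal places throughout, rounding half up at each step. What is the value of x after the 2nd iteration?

-0.8402

Iteration 1:
  x = (-10 - (-2)·1.0000 - (-3)·1.0000 - (-4)·1.0000) / (12) = -0.0833
  y = (-5 - (3)·1.0000 - (-4)·1.0000 - (-3)·1.0000) / (13) = -0.0769
  z = (9 - (2)·1.0000 - (4)·1.0000 - (-4)·1.0000) / (14) = 0.5000
  w = (-9 - (-4)·1.0000 - (-3)·1.0000 - (3)·1.0000) / (14) = -0.3571
Iteration 2:
  x = (-10 - (-2)·-0.0769 - (-3)·0.5000 - (-4)·-0.3571) / (12) = -0.8402
  y = (-5 - (3)·-0.0833 - (-4)·0.5000 - (-3)·-0.3571) / (13) = -0.2940
  z = (9 - (2)·-0.0833 - (4)·-0.0769 - (-4)·-0.3571) / (14) = 0.5747
  w = (-9 - (-4)·-0.0833 - (-3)·-0.0769 - (3)·0.5000) / (14) = -0.7903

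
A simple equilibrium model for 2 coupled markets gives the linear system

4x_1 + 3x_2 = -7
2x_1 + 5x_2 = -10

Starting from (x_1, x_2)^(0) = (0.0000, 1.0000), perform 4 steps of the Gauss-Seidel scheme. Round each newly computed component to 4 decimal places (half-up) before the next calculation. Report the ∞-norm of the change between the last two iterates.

Iteration 1:
  x_1 = (-7 - (3)·1.0000) / (4) = -2.5000
  x_2 = (-10 - (2)·-2.5000) / (5) = -1.0000
Iteration 2:
  x_1 = (-7 - (3)·-1.0000) / (4) = -1.0000
  x_2 = (-10 - (2)·-1.0000) / (5) = -1.6000
Iteration 3:
  x_1 = (-7 - (3)·-1.6000) / (4) = -0.5500
  x_2 = (-10 - (2)·-0.5500) / (5) = -1.7800
Iteration 4:
  x_1 = (-7 - (3)·-1.7800) / (4) = -0.4150
  x_2 = (-10 - (2)·-0.4150) / (5) = -1.8340
Change: (0.1350, -0.0540) → max |·| = 0.1350

0.1350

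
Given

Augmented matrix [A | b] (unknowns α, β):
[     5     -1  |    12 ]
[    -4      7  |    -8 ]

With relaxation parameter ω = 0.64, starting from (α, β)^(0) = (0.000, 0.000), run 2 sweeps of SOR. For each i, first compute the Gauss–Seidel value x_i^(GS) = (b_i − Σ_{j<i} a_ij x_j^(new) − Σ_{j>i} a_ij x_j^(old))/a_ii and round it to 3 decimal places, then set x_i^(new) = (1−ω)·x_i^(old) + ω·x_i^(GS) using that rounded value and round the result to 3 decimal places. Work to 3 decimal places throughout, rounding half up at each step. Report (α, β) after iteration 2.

Iteration 1:
  α: GS value = (12 - (-1)·0.000) / (5) = 2.400;  α ← (1−ω)·0.000 + ω·2.400 = 1.536
  β: GS value = (-8 - (-4)·1.536) / (7) = -0.265;  β ← (1−ω)·0.000 + ω·-0.265 = -0.170
Iteration 2:
  α: GS value = (12 - (-1)·-0.170) / (5) = 2.366;  α ← (1−ω)·1.536 + ω·2.366 = 2.067
  β: GS value = (-8 - (-4)·2.067) / (7) = 0.038;  β ← (1−ω)·-0.170 + ω·0.038 = -0.037

(2.067, -0.037)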